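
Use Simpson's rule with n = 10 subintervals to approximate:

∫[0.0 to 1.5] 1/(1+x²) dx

f(x) = 1/(1+x²)
a = 0.0, b = 1.5, n = 10
h = (b - a)/n = 0.150000

Simpson's rule: (h/3)[f(x₀) + 4f(x₁) + 2f(x₂) + ... + f(xₙ)]

x_0 = 0.0000, f(x_0) = 1.000000, coefficient = 1
x_1 = 0.1500, f(x_1) = 0.977995, coefficient = 4
x_2 = 0.3000, f(x_2) = 0.917431, coefficient = 2
x_3 = 0.4500, f(x_3) = 0.831601, coefficient = 4
x_4 = 0.6000, f(x_4) = 0.735294, coefficient = 2
x_5 = 0.7500, f(x_5) = 0.640000, coefficient = 4
x_6 = 0.9000, f(x_6) = 0.552486, coefficient = 2
x_7 = 1.0500, f(x_7) = 0.475624, coefficient = 4
x_8 = 1.2000, f(x_8) = 0.409836, coefficient = 2
x_9 = 1.3500, f(x_9) = 0.354296, coefficient = 4
x_10 = 1.5000, f(x_10) = 0.307692, coefficient = 1

I ≈ (0.150000/3) × 19.655852 = 0.982793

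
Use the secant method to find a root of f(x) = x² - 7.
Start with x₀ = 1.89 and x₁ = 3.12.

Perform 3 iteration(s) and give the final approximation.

f(x) = x² - 7
x₀ = 1.89, x₁ = 3.12

Secant formula: x_{n+1} = x_n - f(x_n)(x_n - x_{n-1})/(f(x_n) - f(x_{n-1}))

Iteration 1:
  f(1.890000) = -3.427900
  f(3.120000) = 2.734400
  x_2 = 3.120000 - 2.734400×(3.120000 - 1.890000)/(2.734400 - (-3.427900))
       = 2.574212
Iteration 2:
  f(3.120000) = 2.734400
  f(2.574212) = -0.373435
  x_3 = 2.574212 - (-0.373435)×(2.574212 - 3.120000)/(-0.373435 - 2.734400)
       = 2.639793
Iteration 3:
  f(2.574212) = -0.373435
  f(2.639793) = -0.031493
  x_4 = 2.639793 - (-0.031493)×(2.639793 - 2.574212)/(-0.031493 - (-0.373435))
       = 2.645833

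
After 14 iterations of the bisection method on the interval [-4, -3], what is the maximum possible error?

Bisection error bound: |error| ≤ (b-a)/2^n
|error| ≤ (-3 - (-4))/2^14 = 1/2^14
|error| ≤ 0.0000610352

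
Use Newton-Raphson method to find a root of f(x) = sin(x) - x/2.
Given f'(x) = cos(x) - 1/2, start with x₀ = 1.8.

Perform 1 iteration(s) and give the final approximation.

f(x) = sin(x) - x/2
f'(x) = cos(x) - 1/2
x₀ = 1.8

Newton-Raphson formula: x_{n+1} = x_n - f(x_n)/f'(x_n)

Iteration 1:
  f(1.800000) = 0.073848
  f'(1.800000) = -0.727202
  x_1 = 1.800000 - 0.073848/(-0.727202) = 1.901550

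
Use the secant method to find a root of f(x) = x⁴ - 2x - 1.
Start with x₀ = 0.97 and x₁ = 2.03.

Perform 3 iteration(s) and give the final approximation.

f(x) = x⁴ - 2x - 1
x₀ = 0.97, x₁ = 2.03

Secant formula: x_{n+1} = x_n - f(x_n)(x_n - x_{n-1})/(f(x_n) - f(x_{n-1}))

Iteration 1:
  f(0.970000) = -2.054707
  f(2.030000) = 11.921817
  x_2 = 2.030000 - 11.921817×(2.030000 - 0.970000)/(11.921817 - (-2.054707))
       = 1.125832
Iteration 2:
  f(2.030000) = 11.921817
  f(1.125832) = -1.645114
  x_3 = 1.125832 - (-1.645114)×(1.125832 - 2.030000)/(-1.645114 - 11.921817)
       = 1.235471
Iteration 3:
  f(1.125832) = -1.645114
  f(1.235471) = -1.141082
  x_4 = 1.235471 - (-1.141082)×(1.235471 - 1.125832)/(-1.141082 - (-1.645114))
       = 1.483683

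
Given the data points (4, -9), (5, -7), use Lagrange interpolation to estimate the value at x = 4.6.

Lagrange interpolation formula:
P(x) = Σ yᵢ × Lᵢ(x)
where Lᵢ(x) = Π_{j≠i} (x - xⱼ)/(xᵢ - xⱼ)

L_0(4.6) = (4.6 - 5)/(4 - 5) = 0.400000
L_1(4.6) = (4.6 - 4)/(5 - 4) = 0.600000

P(4.6) = (-9)×L_0(4.6) + (-7)×L_1(4.6)
P(4.6) = -7.800000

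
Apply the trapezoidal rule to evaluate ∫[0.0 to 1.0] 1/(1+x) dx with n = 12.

f(x) = 1/(1+x)
a = 0.0, b = 1.0, n = 12
h = (b - a)/n = 0.083333

Trapezoidal rule: (h/2)[f(x₀) + 2f(x₁) + 2f(x₂) + ... + f(xₙ)]

x_0 = 0.0000, f(x_0) = 1.000000, coefficient = 1
x_1 = 0.0833, f(x_1) = 0.923077, coefficient = 2
x_2 = 0.1667, f(x_2) = 0.857143, coefficient = 2
x_3 = 0.2500, f(x_3) = 0.800000, coefficient = 2
x_4 = 0.3333, f(x_4) = 0.750000, coefficient = 2
x_5 = 0.4167, f(x_5) = 0.705882, coefficient = 2
x_6 = 0.5000, f(x_6) = 0.666667, coefficient = 2
x_7 = 0.5833, f(x_7) = 0.631579, coefficient = 2
x_8 = 0.6667, f(x_8) = 0.600000, coefficient = 2
x_9 = 0.7500, f(x_9) = 0.571429, coefficient = 2
x_10 = 0.8333, f(x_10) = 0.545455, coefficient = 2
x_11 = 0.9167, f(x_11) = 0.521739, coefficient = 2
x_12 = 1.0000, f(x_12) = 0.500000, coefficient = 1

I ≈ (0.083333/2) × 16.645940 = 0.693581
Exact value: 0.693147
Error: 0.000434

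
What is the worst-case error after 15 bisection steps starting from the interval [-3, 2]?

Bisection error bound: |error| ≤ (b-a)/2^n
|error| ≤ (2 - (-3))/2^15 = 5/2^15
|error| ≤ 0.0001525879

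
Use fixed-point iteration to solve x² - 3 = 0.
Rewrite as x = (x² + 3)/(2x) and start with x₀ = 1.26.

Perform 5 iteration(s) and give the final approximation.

Equation: x² - 3 = 0
Fixed-point form: x = (x² + 3)/(2x)
x₀ = 1.26

x_1 = g(1.260000) = 1.820476
x_2 = g(1.820476) = 1.734198
x_3 = g(1.734198) = 1.732052
x_4 = g(1.732052) = 1.732051
x_5 = g(1.732051) = 1.732051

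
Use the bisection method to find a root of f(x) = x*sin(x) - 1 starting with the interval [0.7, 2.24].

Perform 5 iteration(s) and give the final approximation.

f(x) = x*sin(x) - 1
Initial interval: [0.7, 2.24]

Iteration 1:
  c_1 = (0.700000 + 2.240000)/2 = 1.470000
  f(c_1) = f(1.470000) = 0.462539
  f(a) × f(c) < 0, new interval: [0.700000, 1.470000]
Iteration 2:
  c_2 = (0.700000 + 1.470000)/2 = 1.085000
  f(c_2) = f(1.085000) = -0.040531
  f(a) × f(c) ≥ 0, new interval: [1.085000, 1.470000]
Iteration 3:
  c_3 = (1.085000 + 1.470000)/2 = 1.277500
  f(c_3) = f(1.277500) = 0.222946
  f(a) × f(c) < 0, new interval: [1.085000, 1.277500]
Iteration 4:
  c_4 = (1.085000 + 1.277500)/2 = 1.181250
  f(c_4) = f(1.181250) = 0.092752
  f(a) × f(c) < 0, new interval: [1.085000, 1.181250]
Iteration 5:
  c_5 = (1.085000 + 1.181250)/2 = 1.133125
  f(c_5) = f(1.133125) = 0.026318
  f(a) × f(c) < 0, new interval: [1.085000, 1.133125]

After 5 iteration(s), the approximation is c_5 = 1.133125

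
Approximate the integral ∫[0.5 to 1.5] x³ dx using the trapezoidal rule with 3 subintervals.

f(x) = x³
a = 0.5, b = 1.5, n = 3
h = (b - a)/n = 0.333333

Trapezoidal rule: (h/2)[f(x₀) + 2f(x₁) + 2f(x₂) + ... + f(xₙ)]

x_0 = 0.5000, f(x_0) = 0.125000, coefficient = 1
x_1 = 0.8333, f(x_1) = 0.578704, coefficient = 2
x_2 = 1.1667, f(x_2) = 1.587963, coefficient = 2
x_3 = 1.5000, f(x_3) = 3.375000, coefficient = 1

I ≈ (0.333333/2) × 7.833333 = 1.305556
Exact value: 1.250000
Error: 0.055556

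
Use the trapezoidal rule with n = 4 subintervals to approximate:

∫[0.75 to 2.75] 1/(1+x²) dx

f(x) = 1/(1+x²)
a = 0.75, b = 2.75, n = 4
h = (b - a)/n = 0.500000

Trapezoidal rule: (h/2)[f(x₀) + 2f(x₁) + 2f(x₂) + ... + f(xₙ)]

x_0 = 0.7500, f(x_0) = 0.640000, coefficient = 1
x_1 = 1.2500, f(x_1) = 0.390244, coefficient = 2
x_2 = 1.7500, f(x_2) = 0.246154, coefficient = 2
x_3 = 2.2500, f(x_3) = 0.164948, coefficient = 2
x_4 = 2.7500, f(x_4) = 0.116788, coefficient = 1

I ≈ (0.500000/2) × 2.359481 = 0.589870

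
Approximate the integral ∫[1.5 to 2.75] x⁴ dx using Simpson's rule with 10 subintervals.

f(x) = x⁴
a = 1.5, b = 2.75, n = 10
h = (b - a)/n = 0.125000

Simpson's rule: (h/3)[f(x₀) + 4f(x₁) + 2f(x₂) + ... + f(xₙ)]

x_0 = 1.5000, f(x_0) = 5.062500, coefficient = 1
x_1 = 1.6250, f(x_1) = 6.972900, coefficient = 4
x_2 = 1.7500, f(x_2) = 9.378906, coefficient = 2
x_3 = 1.8750, f(x_3) = 12.359619, coefficient = 4
x_4 = 2.0000, f(x_4) = 16.000000, coefficient = 2
x_5 = 2.1250, f(x_5) = 20.390869, coefficient = 4
x_6 = 2.2500, f(x_6) = 25.628906, coefficient = 2
x_7 = 2.3750, f(x_7) = 31.816650, coefficient = 4
x_8 = 2.5000, f(x_8) = 39.062500, coefficient = 2
x_9 = 2.6250, f(x_9) = 47.480713, coefficient = 4
x_10 = 2.7500, f(x_10) = 57.191406, coefficient = 1

I ≈ (0.125000/3) × 718.477539 = 29.936564
Exact value: 29.936523
Error: 0.000041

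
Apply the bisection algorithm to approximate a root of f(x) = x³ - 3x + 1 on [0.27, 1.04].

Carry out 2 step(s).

f(x) = x³ - 3x + 1
Initial interval: [0.27, 1.04]

Iteration 1:
  c_1 = (0.270000 + 1.040000)/2 = 0.655000
  f(c_1) = f(0.655000) = -0.683989
  f(a) × f(c) < 0, new interval: [0.270000, 0.655000]
Iteration 2:
  c_2 = (0.270000 + 0.655000)/2 = 0.462500
  f(c_2) = f(0.462500) = -0.288568
  f(a) × f(c) < 0, new interval: [0.270000, 0.462500]

After 2 iteration(s), the approximation is c_2 = 0.462500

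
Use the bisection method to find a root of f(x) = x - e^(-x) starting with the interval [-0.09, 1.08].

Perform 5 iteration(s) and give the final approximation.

f(x) = x - e^(-x)
Initial interval: [-0.09, 1.08]

Iteration 1:
  c_1 = (-0.090000 + 1.080000)/2 = 0.495000
  f(c_1) = f(0.495000) = -0.114571
  f(a) × f(c) ≥ 0, new interval: [0.495000, 1.080000]
Iteration 2:
  c_2 = (0.495000 + 1.080000)/2 = 0.787500
  f(c_2) = f(0.787500) = 0.332519
  f(a) × f(c) < 0, new interval: [0.495000, 0.787500]
Iteration 3:
  c_3 = (0.495000 + 0.787500)/2 = 0.641250
  f(c_3) = f(0.641250) = 0.114616
  f(a) × f(c) < 0, new interval: [0.495000, 0.641250]
Iteration 4:
  c_4 = (0.495000 + 0.641250)/2 = 0.568125
  f(c_4) = f(0.568125) = 0.001538
  f(a) × f(c) < 0, new interval: [0.495000, 0.568125]
Iteration 5:
  c_5 = (0.495000 + 0.568125)/2 = 0.531563
  f(c_5) = f(0.531563) = -0.056123
  f(a) × f(c) ≥ 0, new interval: [0.531563, 0.568125]

After 5 iteration(s), the approximation is c_5 = 0.531563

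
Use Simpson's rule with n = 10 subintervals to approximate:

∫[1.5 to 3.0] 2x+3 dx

f(x) = 2x+3
a = 1.5, b = 3.0, n = 10
h = (b - a)/n = 0.150000

Simpson's rule: (h/3)[f(x₀) + 4f(x₁) + 2f(x₂) + ... + f(xₙ)]

x_0 = 1.5000, f(x_0) = 6.000000, coefficient = 1
x_1 = 1.6500, f(x_1) = 6.300000, coefficient = 4
x_2 = 1.8000, f(x_2) = 6.600000, coefficient = 2
x_3 = 1.9500, f(x_3) = 6.900000, coefficient = 4
x_4 = 2.1000, f(x_4) = 7.200000, coefficient = 2
x_5 = 2.2500, f(x_5) = 7.500000, coefficient = 4
x_6 = 2.4000, f(x_6) = 7.800000, coefficient = 2
x_7 = 2.5500, f(x_7) = 8.100000, coefficient = 4
x_8 = 2.7000, f(x_8) = 8.400000, coefficient = 2
x_9 = 2.8500, f(x_9) = 8.700000, coefficient = 4
x_10 = 3.0000, f(x_10) = 9.000000, coefficient = 1

I ≈ (0.150000/3) × 225.000000 = 11.250000
Exact value: 11.250000
Error: 0.000000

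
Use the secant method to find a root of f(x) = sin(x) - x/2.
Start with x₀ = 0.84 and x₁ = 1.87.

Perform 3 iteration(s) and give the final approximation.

f(x) = sin(x) - x/2
x₀ = 0.84, x₁ = 1.87

Secant formula: x_{n+1} = x_n - f(x_n)(x_n - x_{n-1})/(f(x_n) - f(x_{n-1}))

Iteration 1:
  f(0.840000) = 0.324643
  f(1.870000) = 0.020572
  x_2 = 1.870000 - 0.020572×(1.870000 - 0.840000)/(0.020572 - 0.324643)
       = 1.939683
Iteration 2:
  f(1.870000) = 0.020572
  f(1.939683) = -0.037112
  x_3 = 1.939683 - (-0.037112)×(1.939683 - 1.870000)/(-0.037112 - 0.020572)
       = 1.894851
Iteration 3:
  f(1.939683) = -0.037112
  f(1.894851) = 0.000527
  x_4 = 1.894851 - 0.000527×(1.894851 - 1.939683)/(0.000527 - (-0.037112))
       = 1.895478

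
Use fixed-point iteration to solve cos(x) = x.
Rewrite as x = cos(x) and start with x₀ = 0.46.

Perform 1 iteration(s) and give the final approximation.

Equation: cos(x) = x
Fixed-point form: x = cos(x)
x₀ = 0.46

x_1 = g(0.460000) = 0.896052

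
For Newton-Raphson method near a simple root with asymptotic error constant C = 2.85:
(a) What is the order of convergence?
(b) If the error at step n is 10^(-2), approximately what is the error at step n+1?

(a) Newton-Raphson has quadratic (order 2) convergence near simple roots.
    This means |e_{n+1}| ≈ C|e_n|².

(b) With |e_n| = 10^(-2) and C = 2.85:
    |e_{n+1}| ≈ 2.85 × (10^(-2))² = 2.85 × 10^(-4)

(a) 2 (quadratic); (b) |e_{n+1}| ≈ 2.850e-04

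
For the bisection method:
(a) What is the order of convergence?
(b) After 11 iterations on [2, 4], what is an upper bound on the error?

(a) Bisection has linear (order 1) convergence; the error is halved each step.

(b) Error bound = (b-a)/2^n = (4 - 2)/2^{11}
    = 2/2^{11}

(a) 1 (linear); (b) error ≤ 9.77e-04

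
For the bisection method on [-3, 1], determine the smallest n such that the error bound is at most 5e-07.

We need (b-a)/2^n ≤ 5e-07
(1 - (-3))/2^n ≤ 5e-07
4/2^n ≤ 5e-07
2^n ≥ 8000000
n ≥ log₂(8000000) = 22.93
n ≥ 23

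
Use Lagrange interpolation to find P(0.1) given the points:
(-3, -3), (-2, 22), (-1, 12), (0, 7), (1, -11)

Lagrange interpolation formula:
P(x) = Σ yᵢ × Lᵢ(x)
where Lᵢ(x) = Π_{j≠i} (x - xⱼ)/(xᵢ - xⱼ)

L_0(0.1) = (0.1 - (-2))/(-3 - (-2)) × (0.1 - (-1))/(-3 - (-1)) × (0.1 - 0)/(-3 - 0) × (0.1 - 1)/(-3 - 1) = -0.008663
L_1(0.1) = (0.1 - (-3))/(-2 - (-3)) × (0.1 - (-1))/(-2 - (-1)) × (0.1 - 0)/(-2 - 0) × (0.1 - 1)/(-2 - 1) = 0.051150
L_2(0.1) = (0.1 - (-3))/(-1 - (-3)) × (0.1 - (-2))/(-1 - (-2)) × (0.1 - 0)/(-1 - 0) × (0.1 - 1)/(-1 - 1) = -0.146475
L_3(0.1) = (0.1 - (-3))/(0 - (-3)) × (0.1 - (-2))/(0 - (-2)) × (0.1 - (-1))/(0 - (-1)) × (0.1 - 1)/(0 - 1) = 1.074150
L_4(0.1) = (0.1 - (-3))/(1 - (-3)) × (0.1 - (-2))/(1 - (-2)) × (0.1 - (-1))/(1 - (-1)) × (0.1 - 0)/(1 - 0) = 0.029838

P(0.1) = (-3)×L_0(0.1) + 22×L_1(0.1) + 12×L_2(0.1) + 7×L_3(0.1) + (-11)×L_4(0.1)
P(0.1) = 6.584425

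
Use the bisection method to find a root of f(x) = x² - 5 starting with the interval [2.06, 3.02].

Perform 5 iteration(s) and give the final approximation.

f(x) = x² - 5
Initial interval: [2.06, 3.02]

Iteration 1:
  c_1 = (2.060000 + 3.020000)/2 = 2.540000
  f(c_1) = f(2.540000) = 1.451600
  f(a) × f(c) < 0, new interval: [2.060000, 2.540000]
Iteration 2:
  c_2 = (2.060000 + 2.540000)/2 = 2.300000
  f(c_2) = f(2.300000) = 0.290000
  f(a) × f(c) < 0, new interval: [2.060000, 2.300000]
Iteration 3:
  c_3 = (2.060000 + 2.300000)/2 = 2.180000
  f(c_3) = f(2.180000) = -0.247600
  f(a) × f(c) ≥ 0, new interval: [2.180000, 2.300000]
Iteration 4:
  c_4 = (2.180000 + 2.300000)/2 = 2.240000
  f(c_4) = f(2.240000) = 0.017600
  f(a) × f(c) < 0, new interval: [2.180000, 2.240000]
Iteration 5:
  c_5 = (2.180000 + 2.240000)/2 = 2.210000
  f(c_5) = f(2.210000) = -0.115900
  f(a) × f(c) ≥ 0, new interval: [2.210000, 2.240000]

After 5 iteration(s), the approximation is c_5 = 2.210000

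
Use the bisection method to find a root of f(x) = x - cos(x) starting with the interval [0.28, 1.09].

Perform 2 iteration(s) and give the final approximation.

f(x) = x - cos(x)
Initial interval: [0.28, 1.09]

Iteration 1:
  c_1 = (0.280000 + 1.090000)/2 = 0.685000
  f(c_1) = f(0.685000) = -0.089419
  f(a) × f(c) ≥ 0, new interval: [0.685000, 1.090000]
Iteration 2:
  c_2 = (0.685000 + 1.090000)/2 = 0.887500
  f(c_2) = f(0.887500) = 0.256147
  f(a) × f(c) < 0, new interval: [0.685000, 0.887500]

After 2 iteration(s), the approximation is c_2 = 0.887500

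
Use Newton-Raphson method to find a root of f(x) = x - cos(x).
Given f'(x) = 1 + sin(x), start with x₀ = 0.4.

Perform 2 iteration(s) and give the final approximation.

f(x) = x - cos(x)
f'(x) = 1 + sin(x)
x₀ = 0.4

Newton-Raphson formula: x_{n+1} = x_n - f(x_n)/f'(x_n)

Iteration 1:
  f(0.400000) = -0.521061
  f'(0.400000) = 1.389418
  x_1 = 0.400000 - (-0.521061)/1.389418 = 0.775021
Iteration 2:
  f(0.775021) = 0.060615
  f'(0.775021) = 1.699731
  x_2 = 0.775021 - 0.060615/1.699731 = 0.739360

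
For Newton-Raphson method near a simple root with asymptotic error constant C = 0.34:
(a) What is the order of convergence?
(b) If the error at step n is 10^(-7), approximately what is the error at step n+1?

(a) Newton-Raphson has quadratic (order 2) convergence near simple roots.
    This means |e_{n+1}| ≈ C|e_n|².

(b) With |e_n| = 10^(-7) and C = 0.34:
    |e_{n+1}| ≈ 0.34 × (10^(-7))² = 0.34 × 10^(-14)

(a) 2 (quadratic); (b) |e_{n+1}| ≈ 3.400e-15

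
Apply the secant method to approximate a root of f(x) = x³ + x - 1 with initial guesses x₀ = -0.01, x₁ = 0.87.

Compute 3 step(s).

f(x) = x³ + x - 1
x₀ = -0.01, x₁ = 0.87

Secant formula: x_{n+1} = x_n - f(x_n)(x_n - x_{n-1})/(f(x_n) - f(x_{n-1}))

Iteration 1:
  f(-0.010000) = -1.010001
  f(0.870000) = 0.528503
  x_2 = 0.870000 - 0.528503×(0.870000 - (-0.010000))/(0.528503 - (-1.010001))
       = 0.567705
Iteration 2:
  f(0.870000) = 0.528503
  f(0.567705) = -0.249331
  x_3 = 0.567705 - (-0.249331)×(0.567705 - 0.870000)/(-0.249331 - 0.528503)
       = 0.664604
Iteration 3:
  f(0.567705) = -0.249331
  f(0.664604) = -0.041842
  x_4 = 0.664604 - (-0.041842)×(0.664604 - 0.567705)/(-0.041842 - (-0.249331))
       = 0.684144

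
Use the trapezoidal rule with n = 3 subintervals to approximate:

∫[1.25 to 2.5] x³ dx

f(x) = x³
a = 1.25, b = 2.5, n = 3
h = (b - a)/n = 0.416667

Trapezoidal rule: (h/2)[f(x₀) + 2f(x₁) + 2f(x₂) + ... + f(xₙ)]

x_0 = 1.2500, f(x_0) = 1.953125, coefficient = 1
x_1 = 1.6667, f(x_1) = 4.629630, coefficient = 2
x_2 = 2.0833, f(x_2) = 9.042245, coefficient = 2
x_3 = 2.5000, f(x_3) = 15.625000, coefficient = 1

I ≈ (0.416667/2) × 44.921875 = 9.358724
Exact value: 9.155273
Error: 0.203451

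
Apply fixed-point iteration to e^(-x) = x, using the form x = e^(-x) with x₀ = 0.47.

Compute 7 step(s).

Equation: e^(-x) = x
Fixed-point form: x = e^(-x)
x₀ = 0.47

x_1 = g(0.470000) = 0.625002
x_2 = g(0.625002) = 0.535260
x_3 = g(0.535260) = 0.585517
x_4 = g(0.585517) = 0.556818
x_5 = g(0.556818) = 0.573030
x_6 = g(0.573030) = 0.563815
x_7 = g(0.563815) = 0.569034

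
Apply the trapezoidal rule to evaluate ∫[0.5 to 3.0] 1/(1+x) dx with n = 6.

f(x) = 1/(1+x)
a = 0.5, b = 3.0, n = 6
h = (b - a)/n = 0.416667

Trapezoidal rule: (h/2)[f(x₀) + 2f(x₁) + 2f(x₂) + ... + f(xₙ)]

x_0 = 0.5000, f(x_0) = 0.666667, coefficient = 1
x_1 = 0.9167, f(x_1) = 0.521739, coefficient = 2
x_2 = 1.3333, f(x_2) = 0.428571, coefficient = 2
x_3 = 1.7500, f(x_3) = 0.363636, coefficient = 2
x_4 = 2.1667, f(x_4) = 0.315789, coefficient = 2
x_5 = 2.5833, f(x_5) = 0.279070, coefficient = 2
x_6 = 3.0000, f(x_6) = 0.250000, coefficient = 1

I ≈ (0.416667/2) × 4.734279 = 0.986308
Exact value: 0.980829
Error: 0.005479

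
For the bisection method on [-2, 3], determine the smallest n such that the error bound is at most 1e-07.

We need (b-a)/2^n ≤ 1e-07
(3 - (-2))/2^n ≤ 1e-07
5/2^n ≤ 1e-07
2^n ≥ 50000000
n ≥ log₂(50000000) = 25.58
n ≥ 26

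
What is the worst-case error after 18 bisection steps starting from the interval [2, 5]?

Bisection error bound: |error| ≤ (b-a)/2^n
|error| ≤ (5 - 2)/2^18 = 3/2^18
|error| ≤ 0.0000114441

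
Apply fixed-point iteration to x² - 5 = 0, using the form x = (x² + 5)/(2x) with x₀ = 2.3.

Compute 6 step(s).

Equation: x² - 5 = 0
Fixed-point form: x = (x² + 5)/(2x)
x₀ = 2.3

x_1 = g(2.300000) = 2.236957
x_2 = g(2.236957) = 2.236068
x_3 = g(2.236068) = 2.236068
x_4 = g(2.236068) = 2.236068
x_5 = g(2.236068) = 2.236068
x_6 = g(2.236068) = 2.236068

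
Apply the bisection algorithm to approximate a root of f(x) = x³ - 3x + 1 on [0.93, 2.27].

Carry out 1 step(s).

f(x) = x³ - 3x + 1
Initial interval: [0.93, 2.27]

Iteration 1:
  c_1 = (0.930000 + 2.270000)/2 = 1.600000
  f(c_1) = f(1.600000) = 0.296000
  f(a) × f(c) < 0, new interval: [0.930000, 1.600000]

After 1 iteration(s), the approximation is c_1 = 1.600000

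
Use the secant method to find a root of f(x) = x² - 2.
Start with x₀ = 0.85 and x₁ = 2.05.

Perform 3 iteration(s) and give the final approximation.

f(x) = x² - 2
x₀ = 0.85, x₁ = 2.05

Secant formula: x_{n+1} = x_n - f(x_n)(x_n - x_{n-1})/(f(x_n) - f(x_{n-1}))

Iteration 1:
  f(0.850000) = -1.277500
  f(2.050000) = 2.202500
  x_2 = 2.050000 - 2.202500×(2.050000 - 0.850000)/(2.202500 - (-1.277500))
       = 1.290517
Iteration 2:
  f(2.050000) = 2.202500
  f(1.290517) = -0.334565
  x_3 = 1.290517 - (-0.334565)×(1.290517 - 2.050000)/(-0.334565 - 2.202500)
       = 1.390671
Iteration 3:
  f(1.290517) = -0.334565
  f(1.390671) = -0.066034
  x_4 = 1.390671 - (-0.066034)×(1.390671 - 1.290517)/(-0.066034 - (-0.334565))
       = 1.415300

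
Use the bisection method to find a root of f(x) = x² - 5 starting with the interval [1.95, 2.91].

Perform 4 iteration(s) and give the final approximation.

f(x) = x² - 5
Initial interval: [1.95, 2.91]

Iteration 1:
  c_1 = (1.950000 + 2.910000)/2 = 2.430000
  f(c_1) = f(2.430000) = 0.904900
  f(a) × f(c) < 0, new interval: [1.950000, 2.430000]
Iteration 2:
  c_2 = (1.950000 + 2.430000)/2 = 2.190000
  f(c_2) = f(2.190000) = -0.203900
  f(a) × f(c) ≥ 0, new interval: [2.190000, 2.430000]
Iteration 3:
  c_3 = (2.190000 + 2.430000)/2 = 2.310000
  f(c_3) = f(2.310000) = 0.336100
  f(a) × f(c) < 0, new interval: [2.190000, 2.310000]
Iteration 4:
  c_4 = (2.190000 + 2.310000)/2 = 2.250000
  f(c_4) = f(2.250000) = 0.062500
  f(a) × f(c) < 0, new interval: [2.190000, 2.250000]

After 4 iteration(s), the approximation is c_4 = 2.250000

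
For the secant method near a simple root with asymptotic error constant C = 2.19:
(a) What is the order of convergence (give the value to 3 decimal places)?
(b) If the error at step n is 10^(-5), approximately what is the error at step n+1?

(a) Secant method has superlinear convergence with order φ = (1+√5)/2 ≈ 1.618.
    This means |e_{n+1}| ≈ C|e_n|^1.618.

(b) With |e_n| = 10^(-5) and C = 2.19:
    |e_{n+1}| ≈ 2.19 × (10^(-5))^1.618 = 2.19 × 10^(-8.09)

(a) ≈ 1.618 (golden ratio); (b) |e_{n+1}| ≈ 1.779e-08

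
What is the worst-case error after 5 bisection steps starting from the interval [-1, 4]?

Bisection error bound: |error| ≤ (b-a)/2^n
|error| ≤ (4 - (-1))/2^5 = 5/2^5
|error| ≤ 0.1562500000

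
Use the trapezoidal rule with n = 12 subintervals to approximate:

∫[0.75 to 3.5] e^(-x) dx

f(x) = e^(-x)
a = 0.75, b = 3.5, n = 12
h = (b - a)/n = 0.229167

Trapezoidal rule: (h/2)[f(x₀) + 2f(x₁) + 2f(x₂) + ... + f(xₙ)]

x_0 = 0.7500, f(x_0) = 0.472367, coefficient = 1
x_1 = 0.9792, f(x_1) = 0.375624, coefficient = 2
x_2 = 1.2083, f(x_2) = 0.298695, coefficient = 2
x_3 = 1.4375, f(x_3) = 0.237521, coefficient = 2
x_4 = 1.6667, f(x_4) = 0.188876, coefficient = 2
x_5 = 1.8958, f(x_5) = 0.150193, coefficient = 2
x_6 = 2.1250, f(x_6) = 0.119433, coefficient = 2
x_7 = 2.3542, f(x_7) = 0.094973, coefficient = 2
x_8 = 2.5833, f(x_8) = 0.075522, coefficient = 2
x_9 = 2.8125, f(x_9) = 0.060055, coefficient = 2
x_10 = 3.0417, f(x_10) = 0.047755, coefficient = 2
x_11 = 3.2708, f(x_11) = 0.037975, coefficient = 2
x_12 = 3.5000, f(x_12) = 0.030197, coefficient = 1

I ≈ (0.229167/2) × 3.875805 = 0.444103
Exact value: 0.442169
Error: 0.001933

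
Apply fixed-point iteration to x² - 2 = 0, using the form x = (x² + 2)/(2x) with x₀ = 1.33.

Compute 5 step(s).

Equation: x² - 2 = 0
Fixed-point form: x = (x² + 2)/(2x)
x₀ = 1.33

x_1 = g(1.330000) = 1.416880
x_2 = g(1.416880) = 1.414216
x_3 = g(1.414216) = 1.414214
x_4 = g(1.414214) = 1.414214
x_5 = g(1.414214) = 1.414214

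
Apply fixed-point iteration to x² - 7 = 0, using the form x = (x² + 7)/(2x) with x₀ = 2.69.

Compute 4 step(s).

Equation: x² - 7 = 0
Fixed-point form: x = (x² + 7)/(2x)
x₀ = 2.69

x_1 = g(2.690000) = 2.646115
x_2 = g(2.646115) = 2.645751
x_3 = g(2.645751) = 2.645751
x_4 = g(2.645751) = 2.645751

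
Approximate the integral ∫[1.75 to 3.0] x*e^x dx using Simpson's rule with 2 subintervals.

f(x) = x*e^x
a = 1.75, b = 3.0, n = 2
h = (b - a)/n = 0.625000

Simpson's rule: (h/3)[f(x₀) + 4f(x₁) + 2f(x₂) + ... + f(xₙ)]

x_0 = 1.7500, f(x_0) = 10.070555, coefficient = 1
x_1 = 2.3750, f(x_1) = 25.533656, coefficient = 4
x_2 = 3.0000, f(x_2) = 60.256611, coefficient = 1

I ≈ (0.625000/3) × 172.461791 = 35.929540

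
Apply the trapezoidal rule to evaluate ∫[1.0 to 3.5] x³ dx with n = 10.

f(x) = x³
a = 1.0, b = 3.5, n = 10
h = (b - a)/n = 0.250000

Trapezoidal rule: (h/2)[f(x₀) + 2f(x₁) + 2f(x₂) + ... + f(xₙ)]

x_0 = 1.0000, f(x_0) = 1.000000, coefficient = 1
x_1 = 1.2500, f(x_1) = 1.953125, coefficient = 2
x_2 = 1.5000, f(x_2) = 3.375000, coefficient = 2
x_3 = 1.7500, f(x_3) = 5.359375, coefficient = 2
x_4 = 2.0000, f(x_4) = 8.000000, coefficient = 2
x_5 = 2.2500, f(x_5) = 11.390625, coefficient = 2
x_6 = 2.5000, f(x_6) = 15.625000, coefficient = 2
x_7 = 2.7500, f(x_7) = 20.796875, coefficient = 2
x_8 = 3.0000, f(x_8) = 27.000000, coefficient = 2
x_9 = 3.2500, f(x_9) = 34.328125, coefficient = 2
x_10 = 3.5000, f(x_10) = 42.875000, coefficient = 1

I ≈ (0.250000/2) × 299.531250 = 37.441406
Exact value: 37.265625
Error: 0.175781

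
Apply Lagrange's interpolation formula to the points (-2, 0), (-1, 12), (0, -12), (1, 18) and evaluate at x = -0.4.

Lagrange interpolation formula:
P(x) = Σ yᵢ × Lᵢ(x)
where Lᵢ(x) = Π_{j≠i} (x - xⱼ)/(xᵢ - xⱼ)

L_0(-0.4) = (-0.4 - (-1))/(-2 - (-1)) × (-0.4 - 0)/(-2 - 0) × (-0.4 - 1)/(-2 - 1) = -0.056000
L_1(-0.4) = (-0.4 - (-2))/(-1 - (-2)) × (-0.4 - 0)/(-1 - 0) × (-0.4 - 1)/(-1 - 1) = 0.448000
L_2(-0.4) = (-0.4 - (-2))/(0 - (-2)) × (-0.4 - (-1))/(0 - (-1)) × (-0.4 - 1)/(0 - 1) = 0.672000
L_3(-0.4) = (-0.4 - (-2))/(1 - (-2)) × (-0.4 - (-1))/(1 - (-1)) × (-0.4 - 0)/(1 - 0) = -0.064000

P(-0.4) = 0×L_0(-0.4) + 12×L_1(-0.4) + (-12)×L_2(-0.4) + 18×L_3(-0.4)
P(-0.4) = -3.840000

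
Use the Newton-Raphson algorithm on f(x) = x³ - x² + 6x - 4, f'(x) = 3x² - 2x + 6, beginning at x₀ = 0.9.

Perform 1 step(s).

f(x) = x³ - x² + 6x - 4
f'(x) = 3x² - 2x + 6
x₀ = 0.9

Newton-Raphson formula: x_{n+1} = x_n - f(x_n)/f'(x_n)

Iteration 1:
  f(0.900000) = 1.319000
  f'(0.900000) = 6.630000
  x_1 = 0.900000 - 1.319000/6.630000 = 0.701056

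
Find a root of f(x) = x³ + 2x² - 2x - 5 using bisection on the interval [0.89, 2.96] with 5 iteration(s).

f(x) = x³ + 2x² - 2x - 5
Initial interval: [0.89, 2.96]

Iteration 1:
  c_1 = (0.890000 + 2.960000)/2 = 1.925000
  f(c_1) = f(1.925000) = 5.694578
  f(a) × f(c) < 0, new interval: [0.890000, 1.925000]
Iteration 2:
  c_2 = (0.890000 + 1.925000)/2 = 1.407500
  f(c_2) = f(1.407500) = -1.064551
  f(a) × f(c) ≥ 0, new interval: [1.407500, 1.925000]
Iteration 3:
  c_3 = (1.407500 + 1.925000)/2 = 1.666250
  f(c_3) = f(1.666250) = 1.846436
  f(a) × f(c) < 0, new interval: [1.407500, 1.666250]
Iteration 4:
  c_4 = (1.407500 + 1.666250)/2 = 1.536875
  f(c_4) = f(1.536875) = 0.280295
  f(a) × f(c) < 0, new interval: [1.407500, 1.536875]
Iteration 5:
  c_5 = (1.407500 + 1.536875)/2 = 1.472187
  f(c_5) = f(1.472187) = -0.418978
  f(a) × f(c) ≥ 0, new interval: [1.472187, 1.536875]

After 5 iteration(s), the approximation is c_5 = 1.472187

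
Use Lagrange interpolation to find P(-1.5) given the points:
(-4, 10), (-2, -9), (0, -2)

Lagrange interpolation formula:
P(x) = Σ yᵢ × Lᵢ(x)
where Lᵢ(x) = Π_{j≠i} (x - xⱼ)/(xᵢ - xⱼ)

L_0(-1.5) = (-1.5 - (-2))/(-4 - (-2)) × (-1.5 - 0)/(-4 - 0) = -0.093750
L_1(-1.5) = (-1.5 - (-4))/(-2 - (-4)) × (-1.5 - 0)/(-2 - 0) = 0.937500
L_2(-1.5) = (-1.5 - (-4))/(0 - (-4)) × (-1.5 - (-2))/(0 - (-2)) = 0.156250

P(-1.5) = 10×L_0(-1.5) + (-9)×L_1(-1.5) + (-2)×L_2(-1.5)
P(-1.5) = -9.687500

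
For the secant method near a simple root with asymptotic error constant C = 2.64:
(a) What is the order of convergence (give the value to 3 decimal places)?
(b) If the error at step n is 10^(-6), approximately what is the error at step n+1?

(a) Secant method has superlinear convergence with order φ = (1+√5)/2 ≈ 1.618.
    This means |e_{n+1}| ≈ C|e_n|^1.618.

(b) With |e_n| = 10^(-6) and C = 2.64:
    |e_{n+1}| ≈ 2.64 × (10^(-6))^1.618 = 2.64 × 10^(-9.71)

(a) ≈ 1.618 (golden ratio); (b) |e_{n+1}| ≈ 5.169e-10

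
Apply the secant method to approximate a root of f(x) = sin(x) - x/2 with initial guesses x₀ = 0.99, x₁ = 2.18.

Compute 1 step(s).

f(x) = sin(x) - x/2
x₀ = 0.99, x₁ = 2.18

Secant formula: x_{n+1} = x_n - f(x_n)(x_n - x_{n-1})/(f(x_n) - f(x_{n-1}))

Iteration 1:
  f(0.990000) = 0.341026
  f(2.180000) = -0.269896
  x_2 = 2.180000 - (-0.269896)×(2.180000 - 0.990000)/(-0.269896 - 0.341026)
       = 1.654276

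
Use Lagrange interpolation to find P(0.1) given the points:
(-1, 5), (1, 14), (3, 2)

Lagrange interpolation formula:
P(x) = Σ yᵢ × Lᵢ(x)
where Lᵢ(x) = Π_{j≠i} (x - xⱼ)/(xᵢ - xⱼ)

L_0(0.1) = (0.1 - 1)/(-1 - 1) × (0.1 - 3)/(-1 - 3) = 0.326250
L_1(0.1) = (0.1 - (-1))/(1 - (-1)) × (0.1 - 3)/(1 - 3) = 0.797500
L_2(0.1) = (0.1 - (-1))/(3 - (-1)) × (0.1 - 1)/(3 - 1) = -0.123750

P(0.1) = 5×L_0(0.1) + 14×L_1(0.1) + 2×L_2(0.1)
P(0.1) = 12.548750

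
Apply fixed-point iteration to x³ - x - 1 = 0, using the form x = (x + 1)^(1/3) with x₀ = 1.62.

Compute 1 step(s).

Equation: x³ - x - 1 = 0
Fixed-point form: x = (x + 1)^(1/3)
x₀ = 1.62

x_1 = g(1.620000) = 1.378586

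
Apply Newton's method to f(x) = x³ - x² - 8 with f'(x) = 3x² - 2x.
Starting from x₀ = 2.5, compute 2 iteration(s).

f(x) = x³ - x² - 8
f'(x) = 3x² - 2x
x₀ = 2.5

Newton-Raphson formula: x_{n+1} = x_n - f(x_n)/f'(x_n)

Iteration 1:
  f(2.500000) = 1.375000
  f'(2.500000) = 13.750000
  x_1 = 2.500000 - 1.375000/13.750000 = 2.400000
Iteration 2:
  f(2.400000) = 0.064000
  f'(2.400000) = 12.480000
  x_2 = 2.400000 - 0.064000/12.480000 = 2.394872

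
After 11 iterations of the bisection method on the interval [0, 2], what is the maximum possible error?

Bisection error bound: |error| ≤ (b-a)/2^n
|error| ≤ (2 - 0)/2^11 = 2/2^11
|error| ≤ 0.0009765625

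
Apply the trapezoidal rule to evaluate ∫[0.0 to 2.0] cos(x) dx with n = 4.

f(x) = cos(x)
a = 0.0, b = 2.0, n = 4
h = (b - a)/n = 0.500000

Trapezoidal rule: (h/2)[f(x₀) + 2f(x₁) + 2f(x₂) + ... + f(xₙ)]

x_0 = 0.0000, f(x_0) = 1.000000, coefficient = 1
x_1 = 0.5000, f(x_1) = 0.877583, coefficient = 2
x_2 = 1.0000, f(x_2) = 0.540302, coefficient = 2
x_3 = 1.5000, f(x_3) = 0.070737, coefficient = 2
x_4 = 2.0000, f(x_4) = -0.416147, coefficient = 1

I ≈ (0.500000/2) × 3.561097 = 0.890274
Exact value: 0.909297
Error: 0.019023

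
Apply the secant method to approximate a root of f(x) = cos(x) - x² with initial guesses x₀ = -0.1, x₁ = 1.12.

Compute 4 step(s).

f(x) = cos(x) - x²
x₀ = -0.1, x₁ = 1.12

Secant formula: x_{n+1} = x_n - f(x_n)(x_n - x_{n-1})/(f(x_n) - f(x_{n-1}))

Iteration 1:
  f(-0.100000) = 0.985004
  f(1.120000) = -0.818718
  x_2 = 1.120000 - (-0.818718)×(1.120000 - (-0.100000))/(-0.818718 - 0.985004)
       = 0.566236
Iteration 2:
  f(1.120000) = -0.818718
  f(0.566236) = 0.523302
  x_3 = 0.566236 - 0.523302×(0.566236 - 1.120000)/(0.523302 - (-0.818718))
       = 0.782169
Iteration 3:
  f(0.566236) = 0.523302
  f(0.782169) = 0.097598
  x_4 = 0.782169 - 0.097598×(0.782169 - 0.566236)/(0.097598 - 0.523302)
       = 0.831674
Iteration 4:
  f(0.782169) = 0.097598
  f(0.831674) = -0.018043
  x_5 = 0.831674 - (-0.018043)×(0.831674 - 0.782169)/(-0.018043 - 0.097598)
       = 0.823950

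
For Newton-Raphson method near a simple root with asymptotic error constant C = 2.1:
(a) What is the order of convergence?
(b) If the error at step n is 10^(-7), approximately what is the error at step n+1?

(a) Newton-Raphson has quadratic (order 2) convergence near simple roots.
    This means |e_{n+1}| ≈ C|e_n|².

(b) With |e_n| = 10^(-7) and C = 2.1:
    |e_{n+1}| ≈ 2.1 × (10^(-7))² = 2.1 × 10^(-14)

(a) 2 (quadratic); (b) |e_{n+1}| ≈ 2.100e-14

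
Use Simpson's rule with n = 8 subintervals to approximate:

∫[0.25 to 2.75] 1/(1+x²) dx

f(x) = 1/(1+x²)
a = 0.25, b = 2.75, n = 8
h = (b - a)/n = 0.312500

Simpson's rule: (h/3)[f(x₀) + 4f(x₁) + 2f(x₂) + ... + f(xₙ)]

x_0 = 0.2500, f(x_0) = 0.941176, coefficient = 1
x_1 = 0.5625, f(x_1) = 0.759644, coefficient = 4
x_2 = 0.8750, f(x_2) = 0.566372, coefficient = 2
x_3 = 1.1875, f(x_3) = 0.414911, coefficient = 4
x_4 = 1.5000, f(x_4) = 0.307692, coefficient = 2
x_5 = 1.8125, f(x_5) = 0.233364, coefficient = 4
x_6 = 2.1250, f(x_6) = 0.181303, coefficient = 2
x_7 = 2.4375, f(x_7) = 0.144063, coefficient = 4
x_8 = 2.7500, f(x_8) = 0.116788, coefficient = 1

I ≈ (0.312500/3) × 9.376625 = 0.976732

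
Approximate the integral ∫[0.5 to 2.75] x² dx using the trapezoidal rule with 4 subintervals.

f(x) = x²
a = 0.5, b = 2.75, n = 4
h = (b - a)/n = 0.562500

Trapezoidal rule: (h/2)[f(x₀) + 2f(x₁) + 2f(x₂) + ... + f(xₙ)]

x_0 = 0.5000, f(x_0) = 0.250000, coefficient = 1
x_1 = 1.0625, f(x_1) = 1.128906, coefficient = 2
x_2 = 1.6250, f(x_2) = 2.640625, coefficient = 2
x_3 = 2.1875, f(x_3) = 4.785156, coefficient = 2
x_4 = 2.7500, f(x_4) = 7.562500, coefficient = 1

I ≈ (0.562500/2) × 24.921875 = 7.009277
Exact value: 6.890625
Error: 0.118652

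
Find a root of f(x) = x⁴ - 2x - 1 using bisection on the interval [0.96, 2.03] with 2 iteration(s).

f(x) = x⁴ - 2x - 1
Initial interval: [0.96, 2.03]

Iteration 1:
  c_1 = (0.960000 + 2.030000)/2 = 1.495000
  f(c_1) = f(1.495000) = 1.005337
  f(a) × f(c) < 0, new interval: [0.960000, 1.495000]
Iteration 2:
  c_2 = (0.960000 + 1.495000)/2 = 1.227500
  f(c_2) = f(1.227500) = -1.184686
  f(a) × f(c) ≥ 0, new interval: [1.227500, 1.495000]

After 2 iteration(s), the approximation is c_2 = 1.227500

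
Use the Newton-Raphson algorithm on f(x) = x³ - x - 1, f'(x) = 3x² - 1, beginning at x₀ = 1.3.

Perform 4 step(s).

f(x) = x³ - x - 1
f'(x) = 3x² - 1
x₀ = 1.3

Newton-Raphson formula: x_{n+1} = x_n - f(x_n)/f'(x_n)

Iteration 1:
  f(1.300000) = -0.103000
  f'(1.300000) = 4.070000
  x_1 = 1.300000 - (-0.103000)/4.070000 = 1.325307
Iteration 2:
  f(1.325307) = 0.002514
  f'(1.325307) = 4.269317
  x_2 = 1.325307 - 0.002514/4.269317 = 1.324718
Iteration 3:
  f(1.324718) = 0.000001
  f'(1.324718) = 4.264636
  x_3 = 1.324718 - 0.000001/4.264636 = 1.324718
Iteration 4:
  f(1.324718) = 0.000000
  f'(1.324718) = 4.264633
  x_4 = 1.324718 - 0.000000/4.264633 = 1.324718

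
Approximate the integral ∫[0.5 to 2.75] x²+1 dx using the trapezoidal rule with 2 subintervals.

f(x) = x²+1
a = 0.5, b = 2.75, n = 2
h = (b - a)/n = 1.125000

Trapezoidal rule: (h/2)[f(x₀) + 2f(x₁) + 2f(x₂) + ... + f(xₙ)]

x_0 = 0.5000, f(x_0) = 1.250000, coefficient = 1
x_1 = 1.6250, f(x_1) = 3.640625, coefficient = 2
x_2 = 2.7500, f(x_2) = 8.562500, coefficient = 1

I ≈ (1.125000/2) × 17.093750 = 9.615234
Exact value: 9.140625
Error: 0.474609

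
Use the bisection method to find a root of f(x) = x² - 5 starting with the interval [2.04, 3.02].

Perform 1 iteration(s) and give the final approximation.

f(x) = x² - 5
Initial interval: [2.04, 3.02]

Iteration 1:
  c_1 = (2.040000 + 3.020000)/2 = 2.530000
  f(c_1) = f(2.530000) = 1.400900
  f(a) × f(c) < 0, new interval: [2.040000, 2.530000]

After 1 iteration(s), the approximation is c_1 = 2.530000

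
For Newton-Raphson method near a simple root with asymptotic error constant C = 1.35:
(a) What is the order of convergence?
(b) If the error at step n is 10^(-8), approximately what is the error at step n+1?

(a) Newton-Raphson has quadratic (order 2) convergence near simple roots.
    This means |e_{n+1}| ≈ C|e_n|².

(b) With |e_n| = 10^(-8) and C = 1.35:
    |e_{n+1}| ≈ 1.35 × (10^(-8))² = 1.35 × 10^(-16)

(a) 2 (quadratic); (b) |e_{n+1}| ≈ 1.350e-16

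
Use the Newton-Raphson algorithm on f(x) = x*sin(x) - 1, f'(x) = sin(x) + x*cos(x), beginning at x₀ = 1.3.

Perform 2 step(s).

f(x) = x*sin(x) - 1
f'(x) = sin(x) + x*cos(x)
x₀ = 1.3

Newton-Raphson formula: x_{n+1} = x_n - f(x_n)/f'(x_n)

Iteration 1:
  f(1.300000) = 0.252626
  f'(1.300000) = 1.311307
  x_1 = 1.300000 - 0.252626/1.311307 = 1.107348
Iteration 2:
  f(1.107348) = -0.009459
  f'(1.107348) = 1.389540
  x_2 = 1.107348 - (-0.009459)/1.389540 = 1.114155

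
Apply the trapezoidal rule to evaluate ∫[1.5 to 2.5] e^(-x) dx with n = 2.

f(x) = e^(-x)
a = 1.5, b = 2.5, n = 2
h = (b - a)/n = 0.500000

Trapezoidal rule: (h/2)[f(x₀) + 2f(x₁) + 2f(x₂) + ... + f(xₙ)]

x_0 = 1.5000, f(x_0) = 0.223130, coefficient = 1
x_1 = 2.0000, f(x_1) = 0.135335, coefficient = 2
x_2 = 2.5000, f(x_2) = 0.082085, coefficient = 1

I ≈ (0.500000/2) × 0.575886 = 0.143971
Exact value: 0.141045
Error: 0.002926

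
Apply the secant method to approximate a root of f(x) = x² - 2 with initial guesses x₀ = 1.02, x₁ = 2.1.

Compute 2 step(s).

f(x) = x² - 2
x₀ = 1.02, x₁ = 2.1

Secant formula: x_{n+1} = x_n - f(x_n)(x_n - x_{n-1})/(f(x_n) - f(x_{n-1}))

Iteration 1:
  f(1.020000) = -0.959600
  f(2.100000) = 2.410000
  x_2 = 2.100000 - 2.410000×(2.100000 - 1.020000)/(2.410000 - (-0.959600))
       = 1.327564
Iteration 2:
  f(2.100000) = 2.410000
  f(1.327564) = -0.237574
  x_3 = 1.327564 - (-0.237574)×(1.327564 - 2.100000)/(-0.237574 - 2.410000)
       = 1.396877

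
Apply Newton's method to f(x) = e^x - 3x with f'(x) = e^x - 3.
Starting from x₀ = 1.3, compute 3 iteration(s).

f(x) = e^x - 3x
f'(x) = e^x - 3
x₀ = 1.3

Newton-Raphson formula: x_{n+1} = x_n - f(x_n)/f'(x_n)

Iteration 1:
  f(1.300000) = -0.230703
  f'(1.300000) = 0.669297
  x_1 = 1.300000 - (-0.230703)/0.669297 = 1.644695
Iteration 2:
  f(1.644695) = 0.245345
  f'(1.644695) = 2.179431
  x_2 = 1.644695 - 0.245345/2.179431 = 1.532122
Iteration 3:
  f(1.532122) = 0.031621
  f'(1.532122) = 1.627987
  x_3 = 1.532122 - 0.031621/1.627987 = 1.512699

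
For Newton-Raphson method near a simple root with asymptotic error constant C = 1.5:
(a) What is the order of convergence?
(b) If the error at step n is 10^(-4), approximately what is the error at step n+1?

(a) Newton-Raphson has quadratic (order 2) convergence near simple roots.
    This means |e_{n+1}| ≈ C|e_n|².

(b) With |e_n| = 10^(-4) and C = 1.5:
    |e_{n+1}| ≈ 1.5 × (10^(-4))² = 1.5 × 10^(-8)

(a) 2 (quadratic); (b) |e_{n+1}| ≈ 1.500e-08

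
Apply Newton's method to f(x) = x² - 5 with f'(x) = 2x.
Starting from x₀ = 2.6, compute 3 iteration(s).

f(x) = x² - 5
f'(x) = 2x
x₀ = 2.6

Newton-Raphson formula: x_{n+1} = x_n - f(x_n)/f'(x_n)

Iteration 1:
  f(2.600000) = 1.760000
  f'(2.600000) = 5.200000
  x_1 = 2.600000 - 1.760000/5.200000 = 2.261538
Iteration 2:
  f(2.261538) = 0.114556
  f'(2.261538) = 4.523077
  x_2 = 2.261538 - 0.114556/4.523077 = 2.236211
Iteration 3:
  f(2.236211) = 0.000641
  f'(2.236211) = 4.472423
  x_3 = 2.236211 - 0.000641/4.472423 = 2.236068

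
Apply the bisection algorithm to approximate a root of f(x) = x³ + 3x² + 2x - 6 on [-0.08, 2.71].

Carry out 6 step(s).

f(x) = x³ + 3x² + 2x - 6
Initial interval: [-0.08, 2.71]

Iteration 1:
  c_1 = (-0.080000 + 2.710000)/2 = 1.315000
  f(c_1) = f(1.315000) = 4.091606
  f(a) × f(c) < 0, new interval: [-0.080000, 1.315000]
Iteration 2:
  c_2 = (-0.080000 + 1.315000)/2 = 0.617500
  f(c_2) = f(0.617500) = -3.385625
  f(a) × f(c) ≥ 0, new interval: [0.617500, 1.315000]
Iteration 3:
  c_3 = (0.617500 + 1.315000)/2 = 0.966250
  f(c_3) = f(0.966250) = -0.364454
  f(a) × f(c) ≥ 0, new interval: [0.966250, 1.315000]
Iteration 4:
  c_4 = (0.966250 + 1.315000)/2 = 1.140625
  f(c_4) = f(1.140625) = 1.668308
  f(a) × f(c) < 0, new interval: [0.966250, 1.140625]
Iteration 5:
  c_5 = (0.966250 + 1.140625)/2 = 1.053438
  f(c_5) = f(1.053438) = 0.605098
  f(a) × f(c) < 0, new interval: [0.966250, 1.053438]
Iteration 6:
  c_6 = (0.966250 + 1.053438)/2 = 1.009844
  f(c_6) = f(1.009844) = 0.108864
  f(a) × f(c) < 0, new interval: [0.966250, 1.009844]

After 6 iteration(s), the approximation is c_6 = 1.009844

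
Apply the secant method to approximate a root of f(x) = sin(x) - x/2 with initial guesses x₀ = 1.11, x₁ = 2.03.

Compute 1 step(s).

f(x) = sin(x) - x/2
x₀ = 1.11, x₁ = 2.03

Secant formula: x_{n+1} = x_n - f(x_n)(x_n - x_{n-1})/(f(x_n) - f(x_{n-1}))

Iteration 1:
  f(1.110000) = 0.340699
  f(2.030000) = -0.118594
  x_2 = 2.030000 - (-0.118594)×(2.030000 - 1.110000)/(-0.118594 - 0.340699)
       = 1.792446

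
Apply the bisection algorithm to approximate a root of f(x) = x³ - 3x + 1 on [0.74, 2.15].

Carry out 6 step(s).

f(x) = x³ - 3x + 1
Initial interval: [0.74, 2.15]

Iteration 1:
  c_1 = (0.740000 + 2.150000)/2 = 1.445000
  f(c_1) = f(1.445000) = -0.317804
  f(a) × f(c) ≥ 0, new interval: [1.445000, 2.150000]
Iteration 2:
  c_2 = (1.445000 + 2.150000)/2 = 1.797500
  f(c_2) = f(1.797500) = 1.415234
  f(a) × f(c) < 0, new interval: [1.445000, 1.797500]
Iteration 3:
  c_3 = (1.445000 + 1.797500)/2 = 1.621250
  f(c_3) = f(1.621250) = 0.397627
  f(a) × f(c) < 0, new interval: [1.445000, 1.621250]
Iteration 4:
  c_4 = (1.445000 + 1.621250)/2 = 1.533125
  f(c_4) = f(1.533125) = 0.004193
  f(a) × f(c) < 0, new interval: [1.445000, 1.533125]
Iteration 5:
  c_5 = (1.445000 + 1.533125)/2 = 1.489062
  f(c_5) = f(1.489062) = -0.165479
  f(a) × f(c) ≥ 0, new interval: [1.489062, 1.533125]
Iteration 6:
  c_6 = (1.489062 + 1.533125)/2 = 1.511094
  f(c_6) = f(1.511094) = -0.082843
  f(a) × f(c) ≥ 0, new interval: [1.511094, 1.533125]

After 6 iteration(s), the approximation is c_6 = 1.511094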